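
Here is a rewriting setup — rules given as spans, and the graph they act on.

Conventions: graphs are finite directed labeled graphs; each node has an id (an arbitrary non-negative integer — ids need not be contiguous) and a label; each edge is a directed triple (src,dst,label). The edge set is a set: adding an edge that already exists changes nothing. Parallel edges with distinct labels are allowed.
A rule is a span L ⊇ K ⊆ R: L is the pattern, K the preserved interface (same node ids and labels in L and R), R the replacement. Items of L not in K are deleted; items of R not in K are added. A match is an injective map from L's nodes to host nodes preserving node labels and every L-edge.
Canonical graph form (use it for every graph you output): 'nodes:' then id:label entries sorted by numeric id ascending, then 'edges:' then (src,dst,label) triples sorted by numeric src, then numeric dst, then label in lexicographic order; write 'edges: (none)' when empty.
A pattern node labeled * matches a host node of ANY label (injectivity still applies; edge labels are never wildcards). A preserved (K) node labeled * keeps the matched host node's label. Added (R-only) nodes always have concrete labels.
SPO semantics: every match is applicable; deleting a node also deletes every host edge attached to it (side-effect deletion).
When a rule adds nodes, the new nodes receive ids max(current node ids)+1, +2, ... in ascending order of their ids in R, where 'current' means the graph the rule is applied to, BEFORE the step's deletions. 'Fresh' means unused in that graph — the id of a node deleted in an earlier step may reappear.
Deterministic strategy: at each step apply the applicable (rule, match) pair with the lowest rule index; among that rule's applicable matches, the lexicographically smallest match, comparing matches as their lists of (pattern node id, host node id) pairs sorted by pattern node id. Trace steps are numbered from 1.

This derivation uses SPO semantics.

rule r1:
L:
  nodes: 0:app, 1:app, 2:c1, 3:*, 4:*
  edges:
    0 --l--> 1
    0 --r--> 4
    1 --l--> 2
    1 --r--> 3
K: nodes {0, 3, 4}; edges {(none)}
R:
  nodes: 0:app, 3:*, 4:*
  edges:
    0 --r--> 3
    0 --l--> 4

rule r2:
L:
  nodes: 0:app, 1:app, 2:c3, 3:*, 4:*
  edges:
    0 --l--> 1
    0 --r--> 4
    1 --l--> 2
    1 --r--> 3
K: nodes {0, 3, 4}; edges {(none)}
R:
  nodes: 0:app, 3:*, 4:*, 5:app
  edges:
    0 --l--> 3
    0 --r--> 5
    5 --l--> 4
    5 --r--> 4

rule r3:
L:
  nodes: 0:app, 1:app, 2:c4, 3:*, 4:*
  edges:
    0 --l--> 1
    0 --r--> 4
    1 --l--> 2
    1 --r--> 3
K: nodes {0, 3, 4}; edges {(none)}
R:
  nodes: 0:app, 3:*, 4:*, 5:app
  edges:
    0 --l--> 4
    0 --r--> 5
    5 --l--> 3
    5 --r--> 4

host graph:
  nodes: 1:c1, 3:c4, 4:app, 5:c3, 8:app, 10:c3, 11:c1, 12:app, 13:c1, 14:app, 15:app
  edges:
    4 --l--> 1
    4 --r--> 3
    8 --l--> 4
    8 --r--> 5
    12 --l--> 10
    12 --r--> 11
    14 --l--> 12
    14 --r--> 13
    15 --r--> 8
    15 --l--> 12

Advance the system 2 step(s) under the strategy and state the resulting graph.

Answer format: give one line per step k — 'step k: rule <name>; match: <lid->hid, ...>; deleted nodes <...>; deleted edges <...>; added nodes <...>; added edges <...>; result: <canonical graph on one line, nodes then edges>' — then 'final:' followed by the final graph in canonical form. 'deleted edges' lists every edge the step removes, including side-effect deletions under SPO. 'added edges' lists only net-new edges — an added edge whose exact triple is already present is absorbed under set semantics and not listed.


step 1: rule r1; match: 0->8, 1->4, 2->1, 3->3, 4->5; deleted nodes 1, 4; deleted edges (4,1,l); (4,3,r); (8,4,l); (8,5,r); added nodes (none); added edges (8,3,r); (8,5,l); result: nodes: 3:c4, 5:c3, 8:app, 10:c3, 11:c1, 12:app, 13:c1, 14:app, 15:app edges: (8,3,r); (8,5,l); (12,10,l); (12,11,r); (14,12,l); (14,13,r); (15,8,r); (15,12,l)
step 2: rule r2; match: 0->14, 1->12, 2->10, 3->11, 4->13; deleted nodes 10, 12; deleted edges (12,10,l); (12,11,r); (14,12,l); (14,13,r); (15,12,l); added nodes 16; added edges (14,11,l); (14,16,r); (16,13,l); (16,13,r); result: nodes: 3:c4, 5:c3, 8:app, 11:c1, 13:c1, 14:app, 15:app, 16:app edges: (8,3,r); (8,5,l); (14,11,l); (14,16,r); (15,8,r); (16,13,l); (16,13,r)
final:
nodes: 3:c4, 5:c3, 8:app, 11:c1, 13:c1, 14:app, 15:app, 16:app
edges: (8,3,r); (8,5,l); (14,11,l); (14,16,r); (15,8,r); (16,13,l); (16,13,r)


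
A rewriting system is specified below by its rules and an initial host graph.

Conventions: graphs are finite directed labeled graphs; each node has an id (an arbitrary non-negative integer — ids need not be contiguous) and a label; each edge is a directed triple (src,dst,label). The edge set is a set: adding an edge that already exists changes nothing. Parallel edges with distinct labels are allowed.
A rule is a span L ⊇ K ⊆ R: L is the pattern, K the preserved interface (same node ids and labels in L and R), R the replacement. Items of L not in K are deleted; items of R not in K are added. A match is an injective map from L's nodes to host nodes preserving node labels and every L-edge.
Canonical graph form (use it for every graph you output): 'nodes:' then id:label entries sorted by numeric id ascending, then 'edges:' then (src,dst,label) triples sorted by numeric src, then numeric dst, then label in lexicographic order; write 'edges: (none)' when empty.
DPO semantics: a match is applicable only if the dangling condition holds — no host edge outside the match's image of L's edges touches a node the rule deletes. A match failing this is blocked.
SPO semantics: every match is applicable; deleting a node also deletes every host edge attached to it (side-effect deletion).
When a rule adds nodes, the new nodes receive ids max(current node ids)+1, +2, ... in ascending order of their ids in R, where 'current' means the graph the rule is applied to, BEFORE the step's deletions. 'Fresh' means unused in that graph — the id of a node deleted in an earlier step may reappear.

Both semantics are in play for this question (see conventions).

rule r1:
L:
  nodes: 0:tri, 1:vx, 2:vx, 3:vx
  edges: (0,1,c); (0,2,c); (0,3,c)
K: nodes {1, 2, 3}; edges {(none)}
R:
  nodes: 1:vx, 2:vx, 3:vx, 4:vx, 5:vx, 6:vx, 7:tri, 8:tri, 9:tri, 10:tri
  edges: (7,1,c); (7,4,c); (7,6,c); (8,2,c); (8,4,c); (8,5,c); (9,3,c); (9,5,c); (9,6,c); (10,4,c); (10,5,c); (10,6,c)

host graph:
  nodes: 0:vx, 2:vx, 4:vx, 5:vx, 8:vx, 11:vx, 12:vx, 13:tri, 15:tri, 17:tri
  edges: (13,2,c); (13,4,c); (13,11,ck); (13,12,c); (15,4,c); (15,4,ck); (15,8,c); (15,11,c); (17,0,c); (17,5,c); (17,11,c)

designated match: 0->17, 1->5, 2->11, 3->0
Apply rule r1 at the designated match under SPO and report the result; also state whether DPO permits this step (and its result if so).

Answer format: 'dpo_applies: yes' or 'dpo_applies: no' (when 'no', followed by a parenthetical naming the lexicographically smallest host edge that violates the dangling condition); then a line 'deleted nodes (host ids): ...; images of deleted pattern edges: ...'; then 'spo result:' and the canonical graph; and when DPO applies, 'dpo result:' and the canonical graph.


dpo_applies: yes
deleted nodes (host ids): 17; images of deleted pattern edges: (17,0,c); (17,5,c); (17,11,c)
spo result:
nodes: 0:vx, 2:vx, 4:vx, 5:vx, 8:vx, 11:vx, 12:vx, 13:tri, 15:tri, 18:vx, 19:vx, 20:vx, 21:tri, 22:tri, 23:tri, 24:tri
edges: (13,2,c); (13,4,c); (13,11,ck); (13,12,c); (15,4,c); (15,4,ck); (15,8,c); (15,11,c); (21,5,c); (21,18,c); (21,20,c); (22,11,c); (22,18,c); (22,19,c); (23,0,c); (23,19,c); (23,20,c); (24,18,c); (24,19,c); (24,20,c)
dpo result:
nodes: 0:vx, 2:vx, 4:vx, 5:vx, 8:vx, 11:vx, 12:vx, 13:tri, 15:tri, 18:vx, 19:vx, 20:vx, 21:tri, 22:tri, 23:tri, 24:tri
edges: (13,2,c); (13,4,c); (13,11,ck); (13,12,c); (15,4,c); (15,4,ck); (15,8,c); (15,11,c); (21,5,c); (21,18,c); (21,20,c); (22,11,c); (22,18,c); (22,19,c); (23,0,c); (23,19,c); (23,20,c); (24,18,c); (24,19,c); (24,20,c)


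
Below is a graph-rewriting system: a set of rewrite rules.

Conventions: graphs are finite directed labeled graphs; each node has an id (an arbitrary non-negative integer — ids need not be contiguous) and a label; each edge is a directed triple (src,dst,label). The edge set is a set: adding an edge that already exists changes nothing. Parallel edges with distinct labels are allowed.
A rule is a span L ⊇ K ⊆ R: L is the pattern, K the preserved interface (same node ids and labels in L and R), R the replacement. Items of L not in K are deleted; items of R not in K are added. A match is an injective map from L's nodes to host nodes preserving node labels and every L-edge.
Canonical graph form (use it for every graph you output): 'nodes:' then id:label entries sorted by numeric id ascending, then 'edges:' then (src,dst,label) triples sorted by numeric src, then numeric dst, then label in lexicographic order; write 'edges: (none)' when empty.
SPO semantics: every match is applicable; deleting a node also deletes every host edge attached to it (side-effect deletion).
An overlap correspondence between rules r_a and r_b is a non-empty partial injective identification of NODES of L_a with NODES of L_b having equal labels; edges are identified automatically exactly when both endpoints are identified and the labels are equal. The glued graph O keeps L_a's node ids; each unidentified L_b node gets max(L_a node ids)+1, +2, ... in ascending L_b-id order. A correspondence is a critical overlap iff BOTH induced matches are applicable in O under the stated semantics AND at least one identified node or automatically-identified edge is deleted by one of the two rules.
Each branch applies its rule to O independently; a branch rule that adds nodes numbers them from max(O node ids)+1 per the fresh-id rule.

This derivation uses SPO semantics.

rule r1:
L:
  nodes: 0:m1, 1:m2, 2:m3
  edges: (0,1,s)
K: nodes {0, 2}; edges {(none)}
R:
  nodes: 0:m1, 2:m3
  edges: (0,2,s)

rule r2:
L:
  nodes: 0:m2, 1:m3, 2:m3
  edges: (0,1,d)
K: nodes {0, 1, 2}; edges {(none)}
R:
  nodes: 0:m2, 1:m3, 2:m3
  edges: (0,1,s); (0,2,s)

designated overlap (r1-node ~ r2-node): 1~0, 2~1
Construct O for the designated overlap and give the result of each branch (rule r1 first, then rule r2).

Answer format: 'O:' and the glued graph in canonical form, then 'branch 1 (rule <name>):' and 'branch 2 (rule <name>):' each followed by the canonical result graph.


O:
nodes: 0:m1, 1:m2, 2:m3, 3:m3
edges: (0,1,s); (1,2,d)
branch 1 (rule r1):
nodes: 0:m1, 2:m3, 3:m3
edges: (0,2,s)
branch 2 (rule r2):
nodes: 0:m1, 1:m2, 2:m3, 3:m3
edges: (0,1,s); (1,2,s); (1,3,s)


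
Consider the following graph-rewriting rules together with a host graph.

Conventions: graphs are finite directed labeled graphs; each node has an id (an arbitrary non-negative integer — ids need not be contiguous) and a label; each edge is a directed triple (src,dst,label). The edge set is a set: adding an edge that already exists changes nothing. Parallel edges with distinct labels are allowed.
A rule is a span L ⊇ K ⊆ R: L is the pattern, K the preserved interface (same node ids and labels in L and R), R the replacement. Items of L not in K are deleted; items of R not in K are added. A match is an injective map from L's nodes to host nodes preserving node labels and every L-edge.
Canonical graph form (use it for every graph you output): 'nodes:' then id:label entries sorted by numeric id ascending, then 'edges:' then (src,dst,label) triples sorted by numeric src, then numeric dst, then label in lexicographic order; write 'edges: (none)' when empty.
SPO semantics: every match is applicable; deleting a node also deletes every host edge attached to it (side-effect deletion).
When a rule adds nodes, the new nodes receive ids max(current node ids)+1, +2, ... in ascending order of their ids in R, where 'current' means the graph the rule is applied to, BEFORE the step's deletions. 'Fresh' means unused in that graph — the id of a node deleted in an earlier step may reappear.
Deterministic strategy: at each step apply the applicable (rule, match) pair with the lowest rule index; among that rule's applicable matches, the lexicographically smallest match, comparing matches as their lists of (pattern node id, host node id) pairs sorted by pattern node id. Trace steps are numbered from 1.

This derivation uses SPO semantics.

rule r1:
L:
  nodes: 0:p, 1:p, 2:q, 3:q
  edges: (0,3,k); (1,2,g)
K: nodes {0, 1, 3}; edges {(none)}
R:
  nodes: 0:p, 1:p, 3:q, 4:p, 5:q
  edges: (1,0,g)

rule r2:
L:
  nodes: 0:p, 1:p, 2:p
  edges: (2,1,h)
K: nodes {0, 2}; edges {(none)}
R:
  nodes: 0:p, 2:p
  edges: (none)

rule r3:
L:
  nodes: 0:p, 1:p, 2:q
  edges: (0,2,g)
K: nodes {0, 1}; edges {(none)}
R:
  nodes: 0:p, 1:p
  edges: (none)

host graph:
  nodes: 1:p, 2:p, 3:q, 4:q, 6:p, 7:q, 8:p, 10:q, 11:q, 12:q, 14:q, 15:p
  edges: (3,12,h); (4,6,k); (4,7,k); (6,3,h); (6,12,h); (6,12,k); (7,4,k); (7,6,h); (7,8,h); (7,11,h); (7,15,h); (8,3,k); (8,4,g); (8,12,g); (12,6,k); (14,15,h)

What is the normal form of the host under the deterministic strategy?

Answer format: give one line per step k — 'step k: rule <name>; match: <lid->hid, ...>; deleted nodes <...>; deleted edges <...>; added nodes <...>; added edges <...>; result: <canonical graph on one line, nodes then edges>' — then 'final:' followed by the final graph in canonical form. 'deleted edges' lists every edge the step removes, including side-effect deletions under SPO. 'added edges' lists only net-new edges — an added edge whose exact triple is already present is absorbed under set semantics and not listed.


step 1: rule r1; match: 0->6, 1->8, 2->4, 3->12; deleted nodes 4; deleted edges (4,6,k); (4,7,k); (6,12,k); (7,4,k); (8,4,g); added nodes 16, 17; added edges (8,6,g); result: nodes: 1:p, 2:p, 3:q, 6:p, 7:q, 8:p, 10:q, 11:q, 12:q, 14:q, 15:p, 16:p, 17:q edges: (3,12,h); (6,3,h); (6,12,h); (7,6,h); (7,8,h); (7,11,h); (7,15,h); (8,3,k); (8,6,g); (8,12,g); (12,6,k); (14,15,h)
step 2: rule r3; match: 0->8, 1->1, 2->12; deleted nodes 12; deleted edges (3,12,h); (6,12,h); (8,12,g); (12,6,k); added nodes (none); added edges (none); result: nodes: 1:p, 2:p, 3:q, 6:p, 7:q, 8:p, 10:q, 11:q, 14:q, 15:p, 16:p, 17:q edges: (6,3,h); (7,6,h); (7,8,h); (7,11,h); (7,15,h); (8,3,k); (8,6,g); (14,15,h)
final:
nodes: 1:p, 2:p, 3:q, 6:p, 7:q, 8:p, 10:q, 11:q, 14:q, 15:p, 16:p, 17:q
edges: (6,3,h); (7,6,h); (7,8,h); (7,11,h); (7,15,h); (8,3,k); (8,6,g); (14,15,h)


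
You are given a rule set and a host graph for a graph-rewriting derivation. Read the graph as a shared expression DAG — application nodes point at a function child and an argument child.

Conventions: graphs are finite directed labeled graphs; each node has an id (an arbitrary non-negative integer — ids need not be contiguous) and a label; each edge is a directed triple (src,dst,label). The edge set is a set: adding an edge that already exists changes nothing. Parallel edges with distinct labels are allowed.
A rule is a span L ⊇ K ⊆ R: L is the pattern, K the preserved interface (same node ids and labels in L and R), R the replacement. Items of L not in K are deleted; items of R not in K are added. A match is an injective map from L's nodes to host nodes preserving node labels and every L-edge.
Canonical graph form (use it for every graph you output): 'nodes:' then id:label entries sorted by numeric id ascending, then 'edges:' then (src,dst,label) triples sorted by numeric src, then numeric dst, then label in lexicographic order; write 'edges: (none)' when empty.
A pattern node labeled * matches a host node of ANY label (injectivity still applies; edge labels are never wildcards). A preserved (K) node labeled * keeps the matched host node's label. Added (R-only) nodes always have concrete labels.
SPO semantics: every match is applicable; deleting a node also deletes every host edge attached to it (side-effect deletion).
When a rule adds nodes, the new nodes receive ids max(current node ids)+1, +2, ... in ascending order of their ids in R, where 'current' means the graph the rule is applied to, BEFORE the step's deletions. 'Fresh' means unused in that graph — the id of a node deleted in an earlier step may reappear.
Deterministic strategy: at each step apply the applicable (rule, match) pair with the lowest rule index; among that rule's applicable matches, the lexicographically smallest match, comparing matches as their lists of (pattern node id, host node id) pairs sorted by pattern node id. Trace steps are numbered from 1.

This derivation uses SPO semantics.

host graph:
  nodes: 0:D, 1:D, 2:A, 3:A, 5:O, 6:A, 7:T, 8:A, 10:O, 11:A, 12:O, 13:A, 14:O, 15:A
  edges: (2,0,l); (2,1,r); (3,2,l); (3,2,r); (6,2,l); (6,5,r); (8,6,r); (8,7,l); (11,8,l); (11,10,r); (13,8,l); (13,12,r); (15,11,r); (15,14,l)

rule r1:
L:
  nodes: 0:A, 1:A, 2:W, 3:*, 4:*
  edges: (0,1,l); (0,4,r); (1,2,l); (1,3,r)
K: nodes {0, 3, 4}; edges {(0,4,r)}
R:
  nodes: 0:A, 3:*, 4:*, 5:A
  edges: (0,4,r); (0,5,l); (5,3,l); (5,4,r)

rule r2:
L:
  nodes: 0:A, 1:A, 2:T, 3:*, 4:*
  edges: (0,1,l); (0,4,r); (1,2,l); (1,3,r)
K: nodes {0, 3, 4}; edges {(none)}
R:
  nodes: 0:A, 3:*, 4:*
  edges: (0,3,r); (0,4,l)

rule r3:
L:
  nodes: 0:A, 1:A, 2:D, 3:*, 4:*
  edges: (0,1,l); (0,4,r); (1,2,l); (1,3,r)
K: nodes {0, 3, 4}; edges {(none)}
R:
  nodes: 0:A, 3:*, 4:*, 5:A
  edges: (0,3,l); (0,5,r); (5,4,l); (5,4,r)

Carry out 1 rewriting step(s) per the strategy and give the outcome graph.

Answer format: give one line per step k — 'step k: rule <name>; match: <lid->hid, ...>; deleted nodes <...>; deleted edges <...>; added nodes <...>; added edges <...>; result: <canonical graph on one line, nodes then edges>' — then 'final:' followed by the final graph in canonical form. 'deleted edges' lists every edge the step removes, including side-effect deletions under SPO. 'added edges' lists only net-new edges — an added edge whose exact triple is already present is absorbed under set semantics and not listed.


step 1: rule r2; match: 0->11, 1->8, 2->7, 3->6, 4->10; deleted nodes 7, 8; deleted edges (8,6,r); (8,7,l); (11,8,l); (11,10,r); (13,8,l); added nodes (none); added edges (11,6,r); (11,10,l); result: nodes: 0:D, 1:D, 2:A, 3:A, 5:O, 6:A, 10:O, 11:A, 12:O, 13:A, 14:O, 15:A edges: (2,0,l); (2,1,r); (3,2,l); (3,2,r); (6,2,l); (6,5,r); (11,6,r); (11,10,l); (13,12,r); (15,11,r); (15,14,l)
final:
nodes: 0:D, 1:D, 2:A, 3:A, 5:O, 6:A, 10:O, 11:A, 12:O, 13:A, 14:O, 15:A
edges: (2,0,l); (2,1,r); (3,2,l); (3,2,r); (6,2,l); (6,5,r); (11,6,r); (11,10,l); (13,12,r); (15,11,r); (15,14,l)


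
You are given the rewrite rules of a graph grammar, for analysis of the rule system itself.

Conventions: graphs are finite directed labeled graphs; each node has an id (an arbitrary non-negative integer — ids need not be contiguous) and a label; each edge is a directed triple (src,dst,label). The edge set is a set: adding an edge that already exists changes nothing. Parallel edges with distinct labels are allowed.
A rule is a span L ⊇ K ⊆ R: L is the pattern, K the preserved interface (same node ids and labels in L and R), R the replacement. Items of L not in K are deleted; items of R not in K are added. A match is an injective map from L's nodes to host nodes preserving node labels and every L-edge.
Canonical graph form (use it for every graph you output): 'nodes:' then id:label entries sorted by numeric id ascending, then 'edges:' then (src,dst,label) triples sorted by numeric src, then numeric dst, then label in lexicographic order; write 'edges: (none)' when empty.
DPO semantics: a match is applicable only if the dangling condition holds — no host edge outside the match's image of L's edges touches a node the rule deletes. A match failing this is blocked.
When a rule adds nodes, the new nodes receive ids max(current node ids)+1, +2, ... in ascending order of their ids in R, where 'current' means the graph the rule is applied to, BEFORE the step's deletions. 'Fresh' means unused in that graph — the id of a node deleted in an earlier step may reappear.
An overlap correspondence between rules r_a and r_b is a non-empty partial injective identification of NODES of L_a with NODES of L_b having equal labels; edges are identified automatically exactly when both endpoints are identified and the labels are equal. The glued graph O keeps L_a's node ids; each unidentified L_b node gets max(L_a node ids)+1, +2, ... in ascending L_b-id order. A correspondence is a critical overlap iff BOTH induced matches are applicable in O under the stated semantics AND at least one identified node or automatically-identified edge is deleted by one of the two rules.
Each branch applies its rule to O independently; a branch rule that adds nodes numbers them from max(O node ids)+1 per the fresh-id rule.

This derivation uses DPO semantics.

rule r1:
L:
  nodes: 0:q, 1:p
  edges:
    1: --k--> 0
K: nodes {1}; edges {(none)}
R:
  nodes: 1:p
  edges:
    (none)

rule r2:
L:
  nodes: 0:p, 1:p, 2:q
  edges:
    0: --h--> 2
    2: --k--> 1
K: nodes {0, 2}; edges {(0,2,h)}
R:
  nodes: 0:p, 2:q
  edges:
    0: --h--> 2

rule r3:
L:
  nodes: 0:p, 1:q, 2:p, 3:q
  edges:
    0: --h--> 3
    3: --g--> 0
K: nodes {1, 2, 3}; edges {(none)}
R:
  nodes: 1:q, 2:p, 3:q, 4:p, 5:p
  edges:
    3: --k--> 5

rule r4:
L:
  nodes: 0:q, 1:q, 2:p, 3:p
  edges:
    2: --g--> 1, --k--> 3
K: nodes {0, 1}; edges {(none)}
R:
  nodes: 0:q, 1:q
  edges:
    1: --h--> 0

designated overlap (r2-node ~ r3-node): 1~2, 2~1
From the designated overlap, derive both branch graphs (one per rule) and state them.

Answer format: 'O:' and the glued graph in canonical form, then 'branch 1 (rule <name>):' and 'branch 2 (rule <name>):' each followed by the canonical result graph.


O:
nodes: 0:p, 1:p, 2:q, 3:p, 4:q
edges: (0,2,h); (2,1,k); (3,4,h); (4,3,g)
branch 1 (rule r2):
nodes: 0:p, 2:q, 3:p, 4:q
edges: (0,2,h); (3,4,h); (4,3,g)
branch 2 (rule r3):
nodes: 0:p, 1:p, 2:q, 4:q, 5:p, 6:p
edges: (0,2,h); (2,1,k); (4,6,k)


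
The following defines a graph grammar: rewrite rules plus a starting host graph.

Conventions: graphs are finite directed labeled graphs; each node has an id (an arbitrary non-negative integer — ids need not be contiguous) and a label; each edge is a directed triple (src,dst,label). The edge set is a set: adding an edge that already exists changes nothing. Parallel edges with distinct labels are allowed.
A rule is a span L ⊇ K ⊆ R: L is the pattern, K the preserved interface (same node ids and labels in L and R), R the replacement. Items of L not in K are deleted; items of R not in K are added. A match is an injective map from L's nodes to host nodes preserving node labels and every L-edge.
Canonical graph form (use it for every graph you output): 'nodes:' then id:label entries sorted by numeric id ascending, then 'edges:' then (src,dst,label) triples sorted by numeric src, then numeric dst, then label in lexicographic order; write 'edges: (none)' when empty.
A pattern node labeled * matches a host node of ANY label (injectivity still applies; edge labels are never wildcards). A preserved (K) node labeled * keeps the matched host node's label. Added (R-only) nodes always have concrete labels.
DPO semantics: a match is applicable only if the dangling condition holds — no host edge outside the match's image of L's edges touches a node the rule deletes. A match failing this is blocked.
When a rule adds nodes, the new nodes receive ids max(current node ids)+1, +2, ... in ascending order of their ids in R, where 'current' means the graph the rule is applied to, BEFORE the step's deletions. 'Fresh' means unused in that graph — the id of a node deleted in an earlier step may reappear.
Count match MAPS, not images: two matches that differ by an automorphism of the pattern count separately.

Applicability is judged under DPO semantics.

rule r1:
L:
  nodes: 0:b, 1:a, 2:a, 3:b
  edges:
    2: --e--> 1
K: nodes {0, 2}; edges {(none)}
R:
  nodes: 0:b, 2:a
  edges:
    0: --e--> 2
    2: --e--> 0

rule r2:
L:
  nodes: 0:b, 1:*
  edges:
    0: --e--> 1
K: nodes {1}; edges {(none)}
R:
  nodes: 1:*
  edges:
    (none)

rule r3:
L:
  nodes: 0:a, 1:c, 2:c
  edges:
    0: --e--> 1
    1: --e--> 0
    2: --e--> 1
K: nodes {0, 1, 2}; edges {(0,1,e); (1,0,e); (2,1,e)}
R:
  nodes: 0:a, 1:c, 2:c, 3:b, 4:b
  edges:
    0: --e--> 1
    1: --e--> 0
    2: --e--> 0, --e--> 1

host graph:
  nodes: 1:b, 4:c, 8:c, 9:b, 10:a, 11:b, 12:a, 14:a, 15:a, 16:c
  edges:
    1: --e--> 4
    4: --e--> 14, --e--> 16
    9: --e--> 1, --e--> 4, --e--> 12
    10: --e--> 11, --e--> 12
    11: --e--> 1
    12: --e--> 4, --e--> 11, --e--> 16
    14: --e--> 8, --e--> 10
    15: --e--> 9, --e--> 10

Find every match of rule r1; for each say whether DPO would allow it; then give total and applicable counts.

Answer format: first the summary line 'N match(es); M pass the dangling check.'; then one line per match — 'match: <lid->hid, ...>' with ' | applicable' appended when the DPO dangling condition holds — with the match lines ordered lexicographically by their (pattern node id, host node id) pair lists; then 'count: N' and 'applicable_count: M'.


18 match(es); 0 pass the dangling check.
match: 0->1, 1->10, 2->14, 3->9
match: 0->1, 1->10, 2->14, 3->11
match: 0->1, 1->10, 2->15, 3->9
match: 0->1, 1->10, 2->15, 3->11
match: 0->1, 1->12, 2->10, 3->9
match: 0->1, 1->12, 2->10, 3->11
match: 0->9, 1->10, 2->14, 3->1
match: 0->9, 1->10, 2->14, 3->11
match: 0->9, 1->10, 2->15, 3->1
match: 0->9, 1->10, 2->15, 3->11
match: 0->9, 1->12, 2->10, 3->1
match: 0->9, 1->12, 2->10, 3->11
match: 0->11, 1->10, 2->14, 3->1
match: 0->11, 1->10, 2->14, 3->9
match: 0->11, 1->10, 2->15, 3->1
match: 0->11, 1->10, 2->15, 3->9
match: 0->11, 1->12, 2->10, 3->1
match: 0->11, 1->12, 2->10, 3->9
count: 18
applicable_count: 0


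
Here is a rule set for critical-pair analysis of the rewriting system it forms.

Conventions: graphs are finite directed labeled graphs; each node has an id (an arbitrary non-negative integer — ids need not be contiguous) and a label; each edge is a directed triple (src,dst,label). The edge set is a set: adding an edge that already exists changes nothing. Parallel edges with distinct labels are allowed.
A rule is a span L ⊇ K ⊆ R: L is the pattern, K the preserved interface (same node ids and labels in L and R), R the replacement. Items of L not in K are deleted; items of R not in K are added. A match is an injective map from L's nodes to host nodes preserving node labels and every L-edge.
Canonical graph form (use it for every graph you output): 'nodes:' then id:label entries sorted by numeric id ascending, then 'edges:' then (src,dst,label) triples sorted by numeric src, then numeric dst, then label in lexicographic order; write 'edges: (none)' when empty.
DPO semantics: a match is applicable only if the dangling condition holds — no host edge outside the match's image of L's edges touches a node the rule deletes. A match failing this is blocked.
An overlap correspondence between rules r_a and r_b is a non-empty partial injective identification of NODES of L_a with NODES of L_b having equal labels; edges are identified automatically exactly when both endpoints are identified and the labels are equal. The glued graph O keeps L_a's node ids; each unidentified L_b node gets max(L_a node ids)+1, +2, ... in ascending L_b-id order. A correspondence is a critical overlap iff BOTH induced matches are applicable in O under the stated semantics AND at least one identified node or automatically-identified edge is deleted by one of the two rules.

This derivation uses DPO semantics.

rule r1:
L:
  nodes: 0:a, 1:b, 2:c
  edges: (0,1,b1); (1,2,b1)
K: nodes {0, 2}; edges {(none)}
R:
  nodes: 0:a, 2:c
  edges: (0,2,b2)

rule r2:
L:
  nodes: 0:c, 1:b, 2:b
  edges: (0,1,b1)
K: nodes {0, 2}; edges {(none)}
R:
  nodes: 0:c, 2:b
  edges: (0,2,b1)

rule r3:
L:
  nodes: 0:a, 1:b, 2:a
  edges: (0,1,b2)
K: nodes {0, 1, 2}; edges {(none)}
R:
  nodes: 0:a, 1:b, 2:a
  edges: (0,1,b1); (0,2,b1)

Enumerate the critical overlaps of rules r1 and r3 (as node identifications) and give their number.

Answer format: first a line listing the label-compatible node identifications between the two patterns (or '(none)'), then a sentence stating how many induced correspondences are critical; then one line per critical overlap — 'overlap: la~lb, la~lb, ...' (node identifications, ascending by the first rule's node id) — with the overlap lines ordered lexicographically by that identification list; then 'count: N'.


label-compatible node identifications between L(r1) and L(r3): 0~0, 0~2, 1~1
0 of the induced correspondences are critical overlaps of r1 and r3.
count: 0


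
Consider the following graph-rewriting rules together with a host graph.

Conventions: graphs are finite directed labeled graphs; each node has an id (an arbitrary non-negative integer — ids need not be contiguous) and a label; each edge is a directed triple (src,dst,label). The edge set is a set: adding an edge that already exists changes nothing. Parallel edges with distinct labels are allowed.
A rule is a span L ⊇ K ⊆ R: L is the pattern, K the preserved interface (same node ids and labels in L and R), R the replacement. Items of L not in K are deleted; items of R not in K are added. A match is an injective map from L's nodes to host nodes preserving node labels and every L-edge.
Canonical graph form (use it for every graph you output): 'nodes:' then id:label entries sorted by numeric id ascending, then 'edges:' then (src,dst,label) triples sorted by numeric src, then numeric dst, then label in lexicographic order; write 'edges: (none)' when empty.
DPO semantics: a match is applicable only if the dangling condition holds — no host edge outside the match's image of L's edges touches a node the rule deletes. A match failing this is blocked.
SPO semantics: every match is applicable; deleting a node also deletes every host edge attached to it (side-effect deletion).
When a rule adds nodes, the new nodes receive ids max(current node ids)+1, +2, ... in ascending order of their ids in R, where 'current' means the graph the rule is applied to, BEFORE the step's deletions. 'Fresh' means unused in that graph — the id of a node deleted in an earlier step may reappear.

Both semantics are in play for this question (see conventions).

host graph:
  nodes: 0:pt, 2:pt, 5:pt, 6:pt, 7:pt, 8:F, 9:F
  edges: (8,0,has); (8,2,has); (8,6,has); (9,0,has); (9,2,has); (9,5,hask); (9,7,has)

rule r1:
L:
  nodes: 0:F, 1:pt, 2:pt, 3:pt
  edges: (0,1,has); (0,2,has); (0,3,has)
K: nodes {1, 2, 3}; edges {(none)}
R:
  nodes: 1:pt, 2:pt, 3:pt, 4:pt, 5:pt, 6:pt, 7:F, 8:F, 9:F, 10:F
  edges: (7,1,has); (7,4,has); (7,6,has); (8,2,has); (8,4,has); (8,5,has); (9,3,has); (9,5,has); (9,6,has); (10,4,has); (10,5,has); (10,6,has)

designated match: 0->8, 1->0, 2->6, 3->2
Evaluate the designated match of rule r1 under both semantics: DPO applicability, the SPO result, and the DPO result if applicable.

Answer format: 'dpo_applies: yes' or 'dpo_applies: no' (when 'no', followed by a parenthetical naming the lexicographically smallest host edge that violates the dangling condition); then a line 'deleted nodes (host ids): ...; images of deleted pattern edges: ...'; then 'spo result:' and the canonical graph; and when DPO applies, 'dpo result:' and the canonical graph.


dpo_applies: yes
deleted nodes (host ids): 8; images of deleted pattern edges: (8,0,has); (8,2,has); (8,6,has)
spo result:
nodes: 0:pt, 2:pt, 5:pt, 6:pt, 7:pt, 9:F, 10:pt, 11:pt, 12:pt, 13:F, 14:F, 15:F, 16:F
edges: (9,0,has); (9,2,has); (9,5,hask); (9,7,has); (13,0,has); (13,10,has); (13,12,has); (14,6,has); (14,10,has); (14,11,has); (15,2,has); (15,11,has); (15,12,has); (16,10,has); (16,11,has); (16,12,has)
dpo result:
nodes: 0:pt, 2:pt, 5:pt, 6:pt, 7:pt, 9:F, 10:pt, 11:pt, 12:pt, 13:F, 14:F, 15:F, 16:F
edges: (9,0,has); (9,2,has); (9,5,hask); (9,7,has); (13,0,has); (13,10,has); (13,12,has); (14,6,has); (14,10,has); (14,11,has); (15,2,has); (15,11,has); (15,12,has); (16,10,has); (16,11,has); (16,12,has)


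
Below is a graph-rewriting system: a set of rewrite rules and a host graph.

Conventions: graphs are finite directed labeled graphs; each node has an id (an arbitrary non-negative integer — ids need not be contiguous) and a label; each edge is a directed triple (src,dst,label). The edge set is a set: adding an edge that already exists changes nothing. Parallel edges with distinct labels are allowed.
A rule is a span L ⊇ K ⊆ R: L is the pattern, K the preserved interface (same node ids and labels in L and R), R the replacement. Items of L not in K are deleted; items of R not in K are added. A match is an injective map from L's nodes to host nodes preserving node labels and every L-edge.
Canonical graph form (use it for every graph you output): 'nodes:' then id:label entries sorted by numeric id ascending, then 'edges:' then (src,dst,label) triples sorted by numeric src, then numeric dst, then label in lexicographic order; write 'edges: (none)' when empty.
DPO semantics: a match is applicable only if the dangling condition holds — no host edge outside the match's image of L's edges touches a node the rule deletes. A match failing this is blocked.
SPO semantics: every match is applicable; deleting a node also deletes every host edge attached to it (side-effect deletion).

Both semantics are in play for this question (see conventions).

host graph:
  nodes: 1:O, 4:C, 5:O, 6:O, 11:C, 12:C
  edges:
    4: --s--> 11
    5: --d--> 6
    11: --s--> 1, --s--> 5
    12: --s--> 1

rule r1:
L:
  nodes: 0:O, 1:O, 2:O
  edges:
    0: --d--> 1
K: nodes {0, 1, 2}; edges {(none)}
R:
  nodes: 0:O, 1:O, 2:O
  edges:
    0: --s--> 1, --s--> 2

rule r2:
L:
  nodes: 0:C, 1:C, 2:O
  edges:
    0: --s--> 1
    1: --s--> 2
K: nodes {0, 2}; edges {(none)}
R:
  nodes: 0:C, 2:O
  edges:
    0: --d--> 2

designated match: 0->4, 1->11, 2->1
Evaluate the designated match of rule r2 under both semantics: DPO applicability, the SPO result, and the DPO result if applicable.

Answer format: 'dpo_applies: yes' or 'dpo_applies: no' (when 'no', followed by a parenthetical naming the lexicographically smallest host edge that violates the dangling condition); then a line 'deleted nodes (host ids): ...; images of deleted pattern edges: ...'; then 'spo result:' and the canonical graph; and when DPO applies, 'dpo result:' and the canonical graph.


dpo_applies: no
(the rule deletes node 11, which keeps host edge (11,5,s) outside the match image — the dangling condition fails, DPO blocks; SPO proceeds and side-deletes such edges)
deleted nodes (host ids): 11; images of deleted pattern edges: (4,11,s); (11,1,s)
spo result:
nodes: 1:O, 4:C, 5:O, 6:O, 12:C
edges: (4,1,d); (5,6,d); (12,1,s)


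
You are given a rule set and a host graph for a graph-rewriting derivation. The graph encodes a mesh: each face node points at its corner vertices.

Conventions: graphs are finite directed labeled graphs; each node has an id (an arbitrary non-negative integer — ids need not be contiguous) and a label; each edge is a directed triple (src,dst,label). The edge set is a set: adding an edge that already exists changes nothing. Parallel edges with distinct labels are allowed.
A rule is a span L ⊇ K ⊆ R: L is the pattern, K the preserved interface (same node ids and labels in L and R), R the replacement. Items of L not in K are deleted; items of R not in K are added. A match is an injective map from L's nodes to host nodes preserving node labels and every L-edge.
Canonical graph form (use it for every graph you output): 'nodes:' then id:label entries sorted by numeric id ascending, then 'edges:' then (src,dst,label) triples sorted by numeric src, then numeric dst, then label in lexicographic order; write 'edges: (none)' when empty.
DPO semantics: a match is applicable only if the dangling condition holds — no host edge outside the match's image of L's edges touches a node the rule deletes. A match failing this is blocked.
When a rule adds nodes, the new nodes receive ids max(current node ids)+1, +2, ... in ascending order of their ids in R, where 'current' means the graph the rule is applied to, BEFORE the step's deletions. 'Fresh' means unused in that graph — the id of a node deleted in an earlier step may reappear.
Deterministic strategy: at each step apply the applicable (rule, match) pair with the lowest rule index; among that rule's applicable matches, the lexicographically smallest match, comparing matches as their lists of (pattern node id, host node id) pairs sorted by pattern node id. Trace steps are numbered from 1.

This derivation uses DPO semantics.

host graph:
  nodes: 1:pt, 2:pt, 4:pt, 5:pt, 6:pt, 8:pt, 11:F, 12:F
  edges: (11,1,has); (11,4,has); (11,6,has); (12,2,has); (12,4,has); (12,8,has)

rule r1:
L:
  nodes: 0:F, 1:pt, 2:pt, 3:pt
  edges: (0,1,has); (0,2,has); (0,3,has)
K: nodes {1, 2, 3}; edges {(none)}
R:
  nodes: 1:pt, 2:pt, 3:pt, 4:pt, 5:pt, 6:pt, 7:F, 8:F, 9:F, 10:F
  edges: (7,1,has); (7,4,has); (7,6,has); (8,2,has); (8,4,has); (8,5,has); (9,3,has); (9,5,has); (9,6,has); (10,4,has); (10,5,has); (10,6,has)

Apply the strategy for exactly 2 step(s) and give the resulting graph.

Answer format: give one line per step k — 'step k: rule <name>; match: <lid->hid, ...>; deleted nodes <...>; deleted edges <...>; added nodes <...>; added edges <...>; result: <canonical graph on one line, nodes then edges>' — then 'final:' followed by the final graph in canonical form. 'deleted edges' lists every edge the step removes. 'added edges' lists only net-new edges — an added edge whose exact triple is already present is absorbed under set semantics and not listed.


step 1: rule r1; match: 0->11, 1->1, 2->4, 3->6; deleted nodes 11; deleted edges (11,1,has); (11,4,has); (11,6,has); added nodes 13, 14, 15, 16, 17, 18, 19; added edges (16,1,has); (16,13,has); (16,15,has); (17,4,has); (17,13,has); (17,14,has); (18,6,has); (18,14,has); (18,15,has); (19,13,has); (19,14,has); (19,15,has); result: nodes: 1:pt, 2:pt, 4:pt, 5:pt, 6:pt, 8:pt, 12:F, 13:pt, 14:pt, 15:pt, 16:F, 17:F, 18:F, 19:F edges: (12,2,has); (12,4,has); (12,8,has); (16,1,has); (16,13,has); (16,15,has); (17,4,has); (17,13,has); (17,14,has); (18,6,has); (18,14,has); (18,15,has); (19,13,has); (19,14,has); (19,15,has)
step 2: rule r1; match: 0->12, 1->2, 2->4, 3->8; deleted nodes 12; deleted edges (12,2,has); (12,4,has); (12,8,has); added nodes 20, 21, 22, 23, 24, 25, 26; added edges (23,2,has); (23,20,has); (23,22,has); (24,4,has); (24,20,has); (24,21,has); (25,8,has); (25,21,has); (25,22,has); (26,20,has); (26,21,has); (26,22,has); result: nodes: 1:pt, 2:pt, 4:pt, 5:pt, 6:pt, 8:pt, 13:pt, 14:pt, 15:pt, 16:F, 17:F, 18:F, 19:F, 20:pt, 21:pt, 22:pt, 23:F, 24:F, 25:F, 26:F edges: (16,1,has); (16,13,has); (16,15,has); (17,4,has); (17,13,has); (17,14,has); (18,6,has); (18,14,has); (18,15,has); (19,13,has); (19,14,has); (19,15,has); (23,2,has); (23,20,has); (23,22,has); (24,4,has); (24,20,has); (24,21,has); (25,8,has); (25,21,has); (25,22,has); (26,20,has); (26,21,has); (26,22,has)
final:
nodes: 1:pt, 2:pt, 4:pt, 5:pt, 6:pt, 8:pt, 13:pt, 14:pt, 15:pt, 16:F, 17:F, 18:F, 19:F, 20:pt, 21:pt, 22:pt, 23:F, 24:F, 25:F, 26:F
edges: (16,1,has); (16,13,has); (16,15,has); (17,4,has); (17,13,has); (17,14,has); (18,6,has); (18,14,has); (18,15,has); (19,13,has); (19,14,has); (19,15,has); (23,2,has); (23,20,has); (23,22,has); (24,4,has); (24,20,has); (24,21,has); (25,8,has); (25,21,has); (25,22,has); (26,20,has); (26,21,has); (26,22,has)


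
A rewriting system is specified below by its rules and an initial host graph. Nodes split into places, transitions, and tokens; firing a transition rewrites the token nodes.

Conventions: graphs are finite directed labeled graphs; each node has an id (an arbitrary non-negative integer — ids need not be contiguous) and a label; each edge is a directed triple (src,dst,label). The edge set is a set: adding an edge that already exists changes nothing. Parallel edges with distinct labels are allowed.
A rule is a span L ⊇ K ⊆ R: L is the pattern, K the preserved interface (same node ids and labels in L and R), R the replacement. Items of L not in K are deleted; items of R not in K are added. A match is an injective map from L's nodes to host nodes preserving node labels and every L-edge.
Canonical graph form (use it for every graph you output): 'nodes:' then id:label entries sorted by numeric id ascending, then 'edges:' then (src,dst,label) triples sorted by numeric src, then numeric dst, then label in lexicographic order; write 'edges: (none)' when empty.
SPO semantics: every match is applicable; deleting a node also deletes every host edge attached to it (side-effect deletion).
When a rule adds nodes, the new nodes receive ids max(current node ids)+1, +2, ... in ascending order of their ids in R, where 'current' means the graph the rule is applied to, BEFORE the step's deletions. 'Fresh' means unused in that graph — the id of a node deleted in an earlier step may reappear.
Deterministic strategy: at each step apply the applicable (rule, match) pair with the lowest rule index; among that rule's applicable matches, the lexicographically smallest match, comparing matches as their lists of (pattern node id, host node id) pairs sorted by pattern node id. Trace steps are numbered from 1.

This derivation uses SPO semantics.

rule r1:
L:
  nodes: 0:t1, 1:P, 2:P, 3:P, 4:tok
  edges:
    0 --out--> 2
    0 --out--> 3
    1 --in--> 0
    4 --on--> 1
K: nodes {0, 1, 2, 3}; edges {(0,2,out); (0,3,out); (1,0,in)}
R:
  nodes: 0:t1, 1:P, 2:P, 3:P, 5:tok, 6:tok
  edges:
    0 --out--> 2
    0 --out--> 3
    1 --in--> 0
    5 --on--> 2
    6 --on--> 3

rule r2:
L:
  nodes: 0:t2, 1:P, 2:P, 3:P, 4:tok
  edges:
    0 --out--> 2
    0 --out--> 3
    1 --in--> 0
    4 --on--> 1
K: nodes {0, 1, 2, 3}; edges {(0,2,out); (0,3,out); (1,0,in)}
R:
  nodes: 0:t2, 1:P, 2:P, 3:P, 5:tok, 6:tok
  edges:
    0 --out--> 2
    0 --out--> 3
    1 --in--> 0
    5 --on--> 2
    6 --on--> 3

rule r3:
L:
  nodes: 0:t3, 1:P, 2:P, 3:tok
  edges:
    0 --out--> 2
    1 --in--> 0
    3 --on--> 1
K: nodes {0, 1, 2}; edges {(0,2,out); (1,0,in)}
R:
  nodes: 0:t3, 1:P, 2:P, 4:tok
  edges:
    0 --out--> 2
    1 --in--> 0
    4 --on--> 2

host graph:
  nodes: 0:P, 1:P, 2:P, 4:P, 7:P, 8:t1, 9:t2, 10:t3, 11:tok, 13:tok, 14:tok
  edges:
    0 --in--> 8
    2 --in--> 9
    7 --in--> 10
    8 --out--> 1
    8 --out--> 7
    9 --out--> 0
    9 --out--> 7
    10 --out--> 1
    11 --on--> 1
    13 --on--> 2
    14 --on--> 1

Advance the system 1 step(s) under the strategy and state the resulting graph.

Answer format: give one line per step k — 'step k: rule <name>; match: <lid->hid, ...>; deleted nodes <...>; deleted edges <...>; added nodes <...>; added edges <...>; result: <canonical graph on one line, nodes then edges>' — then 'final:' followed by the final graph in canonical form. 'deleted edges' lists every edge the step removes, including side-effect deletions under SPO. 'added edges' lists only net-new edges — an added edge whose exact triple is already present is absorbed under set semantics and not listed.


step 1: rule r2; match: 0->9, 1->2, 2->0, 3->7, 4->13; deleted nodes 13; deleted edges (13,2,on); added nodes 15, 16; added edges (15,0,on); (16,7,on); result: nodes: 0:P, 1:P, 2:P, 4:P, 7:P, 8:t1, 9:t2, 10:t3, 11:tok, 14:tok, 15:tok, 16:tok edges: (0,8,in); (2,9,in); (7,10,in); (8,1,out); (8,7,out); (9,0,out); (9,7,out); (10,1,out); (11,1,on); (14,1,on); (15,0,on); (16,7,on)
final:
nodes: 0:P, 1:P, 2:P, 4:P, 7:P, 8:t1, 9:t2, 10:t3, 11:tok, 14:tok, 15:tok, 16:tok
edges: (0,8,in); (2,9,in); (7,10,in); (8,1,out); (8,7,out); (9,0,out); (9,7,out); (10,1,out); (11,1,on); (14,1,on); (15,0,on); (16,7,on)
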